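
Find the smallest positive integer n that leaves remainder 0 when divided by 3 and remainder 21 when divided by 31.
M = 3 × 31 = 93. M₁ = 31, y₁ ≡ 1 (mod 3). M₂ = 3, y₂ ≡ 21 (mod 31). n = 0×31×1 + 21×3×21 ≡ 21 (mod 93)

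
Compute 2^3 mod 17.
2^{3} = 8 ≡ 8 mod 17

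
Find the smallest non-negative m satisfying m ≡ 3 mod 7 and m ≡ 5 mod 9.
M = 7 × 9 = 63. M₁ = 9, y₁ ≡ 4 mod 7. M₂ = 7, y₂ ≡ 4 mod 9. m = 3×9×4 + 5×7×4 ≡ 59 mod 63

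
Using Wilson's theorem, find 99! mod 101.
(100)! = (99)! × (100) ≡ -1 (mod 101). So (99)! ≡ -1 × (100)^(-1) ≡ (-1)×(-1) = 1 (mod 101)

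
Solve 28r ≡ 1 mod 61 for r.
Since 61 is prime, by Fermat 28^(-1) ≡ 28^{59} ≡ 24 mod 61. Verify: 28 × 24 = 672 ≡ 1 mod 61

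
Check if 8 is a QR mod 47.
By Euler's criterion: 8^{23} ≡ 1 mod 47. Since this equals 1, 8 is a QR.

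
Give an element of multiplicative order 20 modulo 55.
37 has order 20 mod 55 since 37^{20} ≡ 1 (mod 55) and no smaller power works.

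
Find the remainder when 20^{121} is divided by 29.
By Fermat: 20^{28} ≡ 1 mod 29. 121 = 4×28 + 9. So 20^{121} ≡ 20^{9} ≡ 23 mod 29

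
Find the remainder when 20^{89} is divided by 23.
By Fermat: 20^{22} ≡ 1 mod 23. 89 = 4×22 + 1. So 20^{89} ≡ 20^{1} ≡ 20 mod 23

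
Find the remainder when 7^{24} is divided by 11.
By Fermat: 7^{10} ≡ 1 mod 11. 24 = 2×10 + 4. So 7^{24} ≡ 7^{4} ≡ 3 mod 11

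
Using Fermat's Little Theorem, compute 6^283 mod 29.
By Fermat: 6^{28} ≡ 1 mod 29. 283 ≡ 3 mod 28. So 6^{283} ≡ 6^{3} ≡ 13 mod 29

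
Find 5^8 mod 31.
By repeated squaring mod 31: 5^{1}≡5, 5^{2}≡25, 5^{4}≡5, 5^{8}≡25. So 5^{8} ≡ 25 mod 31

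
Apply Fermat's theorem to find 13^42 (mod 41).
By Fermat: 13^{40} ≡ 1 (mod 41). So 13^{42} = 13^{40} · 13^{2} ≡ 13^{2} ≡ 5 (mod 41)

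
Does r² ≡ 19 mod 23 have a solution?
By Euler's criterion: 19^{11} ≡ 22 mod 23. Since this equals -1 (≡ 22), 19 is not a QR.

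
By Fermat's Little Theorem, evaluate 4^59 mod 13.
By Fermat: 4^{12} ≡ 1 mod 13. 59 = 4×12 + 11. So 4^{59} ≡ 4^{11} ≡ 10 mod 13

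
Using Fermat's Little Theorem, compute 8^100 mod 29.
By Fermat: 8^{28} ≡ 1 (mod 29). 100 = 3×28 + 16. So 8^{100} ≡ 8^{16} ≡ 23 (mod 29)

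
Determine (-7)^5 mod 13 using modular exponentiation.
By repeated squaring (mod 13): (-7)^{1}≡6, (-7)^{2}≡10, (-7)^{4}≡9. Then (-7)^{5} = (-7)^{4+1} ≡ 9 × 6 ≡ 2 (mod 13)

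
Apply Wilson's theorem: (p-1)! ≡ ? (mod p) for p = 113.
By Wilson's theorem, (112)! ≡ -1 ≡ 112 (mod 113)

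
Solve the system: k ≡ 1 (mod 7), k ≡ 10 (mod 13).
M = 7 × 13 = 91. M₁ = 13, y₁ ≡ 6 (mod 7). M₂ = 7, y₂ ≡ 2 (mod 13). k = 1×13×6 + 10×7×2 ≡ 36 (mod 91)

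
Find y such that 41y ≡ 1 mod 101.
Since 101 is prime, by Fermat 41^(-1) ≡ 41^{99} ≡ 69 mod 101. Verify: 41 × 69 = 2829 ≡ 1 mod 101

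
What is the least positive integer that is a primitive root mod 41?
g = 6. Powers: [6, 36, 11, 25, 27, 39, 29, ...] generates all 40 non-zero residues.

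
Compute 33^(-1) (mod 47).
Since 47 is prime, by Fermat 33^(-1) ≡ 33^{45} ≡ 10 (mod 47). Verify: 33 × 10 = 330 ≡ 1 (mod 47)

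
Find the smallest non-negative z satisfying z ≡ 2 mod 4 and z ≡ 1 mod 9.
M = 4 × 9 = 36. M₁ = 9, y₁ ≡ 1 mod 4. M₂ = 4, y₂ ≡ 7 mod 9. z = 2×9×1 + 1×4×7 ≡ 10 mod 36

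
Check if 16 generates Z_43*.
16^{7} ≡ 1 (mod 43) and 7 < 42, so ord_43(16) = 7 ≠ 42 and 16 is not a primitive root.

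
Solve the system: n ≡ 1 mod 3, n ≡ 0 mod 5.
M = 3 × 5 = 15. M₁ = 5, y₁ ≡ 2 mod 3. M₂ = 3, y₂ ≡ 2 mod 5. n = 1×5×2 + 0×3×2 ≡ 10 mod 15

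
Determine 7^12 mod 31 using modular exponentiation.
By repeated squaring mod 31: 7^{1}≡7, 7^{2}≡18, 7^{4}≡14, 7^{8}≡10. Then 7^{12} = 7^{8+4} ≡ 10 × 14 ≡ 16 mod 31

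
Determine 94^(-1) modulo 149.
Since 149 is prime, by Fermat 94^(-1) ≡ 94^{147} ≡ 65 (mod 149). Verify: 94 × 65 = 6110 ≡ 1 (mod 149)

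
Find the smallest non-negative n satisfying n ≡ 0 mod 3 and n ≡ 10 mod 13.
M = 3 × 13 = 39. M₁ = 13, y₁ ≡ 1 mod 3. M₂ = 3, y₂ ≡ 9 mod 13. n = 0×13×1 + 10×3×9 ≡ 36 mod 39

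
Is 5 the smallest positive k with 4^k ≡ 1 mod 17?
Powers of 4 mod 17: 4^1≡4, 4^2≡16, 4^3≡13, 4^4≡1. Already 4^4≡1, so the order is 4 < 5. No, the actual order is 4.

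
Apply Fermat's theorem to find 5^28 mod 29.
By Fermat's Little Theorem, 5^{28} ≡ 1 mod 29 since 29 is prime and gcd(5, 29) = 1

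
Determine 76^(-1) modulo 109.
Since 109 is prime, by Fermat 76^(-1) ≡ 76^{107} ≡ 33 (mod 109). Verify: 76 × 33 = 2508 ≡ 1 (mod 109)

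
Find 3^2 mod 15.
3^{2} = 9 ≡ 9 mod 15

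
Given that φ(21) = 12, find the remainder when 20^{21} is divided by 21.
By Euler: 20^{12} ≡ 1 (mod 21) since gcd(20, 21) = 1. 21 = 1×12 + 9. So 20^{21} ≡ 20^{9} ≡ 20 (mod 21)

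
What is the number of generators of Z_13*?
A prime p has φ(p-1) primitive roots; here φ(12) = 4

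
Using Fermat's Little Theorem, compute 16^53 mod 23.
By Fermat: 16^{22} ≡ 1 mod 23. 53 = 2×22 + 9. So 16^{53} ≡ 16^{9} ≡ 8 mod 23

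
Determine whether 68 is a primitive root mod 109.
68^{12} ≡ 1 mod 109 and 12 < 108, so ord_109(68) = 12 ≠ 108 and 68 is not a primitive root.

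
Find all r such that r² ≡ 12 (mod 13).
The square roots of 12 mod 13 are 8 and 5. Verify: 8² = 64 ≡ 12 (mod 13)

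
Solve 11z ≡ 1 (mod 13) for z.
Since 13 is prime, by Fermat 11^(-1) ≡ 11^{11} ≡ 6 (mod 13). Verify: 11 × 6 = 66 ≡ 1 (mod 13)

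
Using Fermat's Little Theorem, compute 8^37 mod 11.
By Fermat: 8^{10} ≡ 1 (mod 11). 37 = 3×10 + 7. So 8^{37} ≡ 8^{7} ≡ 2 (mod 11)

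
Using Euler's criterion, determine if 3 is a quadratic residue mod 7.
By Euler's criterion: 3^{3} ≡ 6 mod 7. Since this equals -1 (≡ 6), 3 is not a QR.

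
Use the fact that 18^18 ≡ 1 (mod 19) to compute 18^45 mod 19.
By Fermat: 18^{18} ≡ 1 (mod 19). 45 = 2×18 + 9. So 18^{45} ≡ 18^{9} ≡ 18 (mod 19)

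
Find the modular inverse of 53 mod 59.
Since 59 is prime, by Fermat 53^(-1) ≡ 53^{57} ≡ 49 mod 59. Verify: 53 × 49 = 2597 ≡ 1 mod 59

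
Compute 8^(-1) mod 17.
Since 17 is prime, by Fermat 8^(-1) ≡ 8^{15} ≡ 15 mod 17. Verify: 8 × 15 = 120 ≡ 1 mod 17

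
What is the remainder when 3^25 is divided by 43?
By repeated squaring mod 43: 3^{1}≡3, 3^{2}≡9, 3^{4}≡38, 3^{8}≡25, 3^{16}≡23. Then 3^{25} = 3^{16+8+1} ≡ 23 × 25 × 3 ≡ 5 mod 43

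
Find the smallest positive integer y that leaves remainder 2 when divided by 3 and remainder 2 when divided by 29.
M = 3 × 29 = 87. M₁ = 29, y₁ ≡ 2 mod 3. M₂ = 3, y₂ ≡ 10 mod 29. y = 2×29×2 + 2×3×10 ≡ 2 mod 87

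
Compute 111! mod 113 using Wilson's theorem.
(112)! = (111)! × (112) ≡ -1 mod 113. So (111)! ≡ -1 × (112)^(-1) ≡ (-1)×(-1) = 1 mod 113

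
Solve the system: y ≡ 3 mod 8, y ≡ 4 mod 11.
M = 8 × 11 = 88. M₁ = 11, y₁ ≡ 3 mod 8. M₂ = 8, y₂ ≡ 7 mod 11. y = 3×11×3 + 4×8×7 ≡ 59 mod 88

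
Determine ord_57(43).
Powers of 43 mod 57: 43^1≡43, 43^2≡25, 43^3≡49, 43^4≡55, 43^5≡28, 43^6≡7, 43^7≡16, 43^8≡4, 43^9≡1. ord_57(43) = 9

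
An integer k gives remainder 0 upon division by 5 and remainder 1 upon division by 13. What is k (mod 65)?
M = 5 × 13 = 65. M₁ = 13, y₁ ≡ 2 (mod 5). M₂ = 5, y₂ ≡ 8 (mod 13). k = 0×13×2 + 1×5×8 ≡ 40 (mod 65)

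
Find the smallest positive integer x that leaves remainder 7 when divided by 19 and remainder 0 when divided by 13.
M = 19 × 13 = 247. M₁ = 13, y₁ ≡ 3 mod 19. M₂ = 19, y₂ ≡ 11 mod 13. x = 7×13×3 + 0×19×11 ≡ 26 mod 247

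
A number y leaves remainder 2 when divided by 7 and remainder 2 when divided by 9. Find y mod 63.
M = 7 × 9 = 63. M₁ = 9, y₁ ≡ 4 mod 7. M₂ = 7, y₂ ≡ 4 mod 9. y = 2×9×4 + 2×7×4 ≡ 2 mod 63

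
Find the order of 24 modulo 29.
Powers of 24 mod 29: 24^1≡24, 24^2≡25, 24^3≡20, 24^4≡16, 24^5≡7, 24^6≡23, 24^7≡1. ord_29(24) = 7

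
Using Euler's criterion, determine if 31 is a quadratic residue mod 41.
By Euler's criterion: 31^{20} ≡ 1 (mod 41). Since this equals 1, 31 is a QR.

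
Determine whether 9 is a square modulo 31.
By Euler's criterion: 9^{15} ≡ 1 mod 31. Since this equals 1, 9 is a QR.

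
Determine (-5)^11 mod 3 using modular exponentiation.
Using Fermat: (-5)^{2} ≡ 1 mod 3. 11 ≡ 1 mod 2. So (-5)^{11} ≡ (-5)^{1} ≡ 1 mod 3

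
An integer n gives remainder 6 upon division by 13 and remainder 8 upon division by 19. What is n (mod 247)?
M = 13 × 19 = 247. M₁ = 19, y₁ ≡ 11 (mod 13). M₂ = 13, y₂ ≡ 3 (mod 19). n = 6×19×11 + 8×13×3 ≡ 84 (mod 247)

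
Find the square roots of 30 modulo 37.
The square roots of 30 mod 37 are 17 and 20. Verify: 17² = 289 ≡ 30 (mod 37)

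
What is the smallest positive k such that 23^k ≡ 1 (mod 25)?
Powers of 23 mod 25: 23^1≡23, 23^2≡4, 23^3≡17, 23^4≡16, 23^5≡18, 23^6≡14, 23^7≡22, 23^8≡6, 23^9≡13, 23^10≡24, 23^11≡2, 23^12≡21, 23^13≡8, 23^14≡9, 23^15≡7, 23^16≡11, 23^17≡3, 23^18≡19, 23^19≡12, 23^20≡1. Order = 20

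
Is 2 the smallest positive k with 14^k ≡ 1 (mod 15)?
Powers of 14 mod 15: 14^1≡14, 14^2≡1. First k with 14^k≡1 is k=2. Yes, ord_15(14) = 2.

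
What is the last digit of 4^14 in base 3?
Using Fermat: 4^{2} ≡ 1 mod 3. 14 ≡ 0 mod 2. So 4^{14} ≡ 4^{0} ≡ 1 mod 3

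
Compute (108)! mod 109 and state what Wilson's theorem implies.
(108)! mod 109 = 108. Since this equals -1 mod 109, Wilson confirms 109 is prime.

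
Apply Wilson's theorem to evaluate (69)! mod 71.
(70)! = (69)! × (70) ≡ -1 mod 71. So (69)! ≡ -1 × (70)^(-1) ≡ (-1)×(-1) = 1 mod 71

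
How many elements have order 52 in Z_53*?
Number of primitive roots mod 53 = φ(p-1) = φ(52) = 24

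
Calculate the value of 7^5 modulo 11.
By repeated squaring mod 11: 7^{1}≡7, 7^{2}≡5, 7^{4}≡3. Then 7^{5} = 7^{4+1} ≡ 3 × 7 ≡ 10 mod 11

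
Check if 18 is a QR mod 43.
By Euler's criterion: 18^{21} ≡ 42 (mod 43). Since this equals -1 (≡ 42), 18 is not a QR.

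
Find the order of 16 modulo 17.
Powers of 16 mod 17: 16^1≡16, 16^2≡1. Order = 2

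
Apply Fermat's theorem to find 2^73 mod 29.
By Fermat: 2^{28} ≡ 1 mod 29. 73 = 2×28 + 17. So 2^{73} ≡ 2^{17} ≡ 21 mod 29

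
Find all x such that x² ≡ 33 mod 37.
The square roots of 33 mod 37 are 12 and 25. Verify: 12² = 144 ≡ 33 mod 37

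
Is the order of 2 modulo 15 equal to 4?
Powers of 2 mod 15: 2^1≡2, 2^2≡4, 2^3≡8, 2^4≡1. First k with 2^k≡1 is k=4. Yes, ord_15(2) = 4.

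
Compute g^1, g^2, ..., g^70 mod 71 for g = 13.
13^1, 13^2, ..., 13^{70} mod 71: [13, 27, 67, 19, 34, 16, 66, 6, 7, 20, 47, 43, 62, 25, 41, 36, 42, 49, 69, 45, 17, 8, 33, 3, 39, 10, 59, 57, 31, 48, 56, 18, 21, 60, 70, 58, 44, 4, 52, 37, 55, 5, 65, 64, 51, 24, 28, 9, 46, 30, 35, 29, 22, 2, 26, 54, 63, 38, 68, 32, 61, 12, 14, 40, 23, 15, 53, 50, 11, 1]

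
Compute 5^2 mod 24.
5^{2} = 25 ≡ 1 (mod 24)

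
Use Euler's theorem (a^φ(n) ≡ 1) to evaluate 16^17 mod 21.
By Euler: 16^{12} ≡ 1 (mod 21) since gcd(16, 21) = 1. 17 = 1×12 + 5. So 16^{17} ≡ 16^{5} ≡ 4 (mod 21)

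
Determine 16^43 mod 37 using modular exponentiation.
Using Fermat: 16^{36} ≡ 1 (mod 37). 43 ≡ 7 (mod 36). So 16^{43} ≡ 16^{7} ≡ 12 (mod 37)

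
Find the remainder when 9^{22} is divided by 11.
By Fermat: 9^{10} ≡ 1 (mod 11). 22 = 2×10 + 2. So 9^{22} ≡ 9^{2} ≡ 4 (mod 11)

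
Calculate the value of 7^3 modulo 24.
7^{3} = 343 ≡ 7 (mod 24)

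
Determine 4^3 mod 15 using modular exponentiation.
4^{3} = 64 ≡ 4 mod 15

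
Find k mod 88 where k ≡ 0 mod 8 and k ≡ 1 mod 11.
M = 8 × 11 = 88. M₁ = 11, y₁ ≡ 3 mod 8. M₂ = 8, y₂ ≡ 7 mod 11. k = 0×11×3 + 1×8×7 ≡ 56 mod 88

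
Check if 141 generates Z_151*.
ord_151(141) divides 150. For each prime q|150: 141^{75}≡150, 141^{50}≡118, 141^{30}≡8, none ≡ 1. So 141 has order 150 and is a primitive root mod 151.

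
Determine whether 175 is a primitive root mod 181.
175^{60} ≡ 1 (mod 181) and 60 < 180, so ord_181(175) = 60 ≠ 180 and 175 is not a primitive root.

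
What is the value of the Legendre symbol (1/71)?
(1/71) = 1^{35} mod 71 = 1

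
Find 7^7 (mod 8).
By repeated squaring (mod 8): 7^{1}≡7, 7^{2}≡1, 7^{4}≡1. Then 7^{7} = 7^{4+2+1} ≡ 1 × 1 × 7 ≡ 7 (mod 8)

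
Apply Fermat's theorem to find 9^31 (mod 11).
By Fermat: 9^{10} ≡ 1 (mod 11). 31 = 3×10 + 1. So 9^{31} ≡ 9^{1} ≡ 9 (mod 11)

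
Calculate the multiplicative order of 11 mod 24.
Powers of 11 mod 24: 11^1≡11, 11^2≡1. Order = 2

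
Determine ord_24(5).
Powers of 5 mod 24: 5^1≡5, 5^2≡1. ord_24(5) = 2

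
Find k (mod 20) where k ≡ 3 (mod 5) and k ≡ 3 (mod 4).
M = 5 × 4 = 20. M₁ = 4, y₁ ≡ 4 (mod 5). M₂ = 5, y₂ ≡ 1 (mod 4). k = 3×4×4 + 3×5×1 ≡ 3 (mod 20)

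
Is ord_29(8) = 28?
Powers of 8 mod 29: 8^1≡8, 8^2≡6, 8^3≡19, 8^4≡7, 8^5≡27, 8^6≡13, 8^7≡17, 8^8≡20, 8^9≡15, 8^10≡4, 8^11≡3, 8^12≡24, 8^13≡18, 8^14≡28, 8^15≡21, 8^16≡23, 8^17≡10, 8^18≡22, 8^19≡2, 8^20≡16, 8^21≡12, 8^22≡9, 8^23≡14, 8^24≡25, 8^25≡26, 8^26≡5, 8^27≡11, 8^28≡1. First k with 8^k≡1 is k=28. Yes, ord_29(8) = 28.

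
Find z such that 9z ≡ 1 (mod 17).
Since 17 is prime, by Fermat 9^(-1) ≡ 9^{15} ≡ 2 (mod 17). Verify: 9 × 2 = 18 ≡ 1 (mod 17)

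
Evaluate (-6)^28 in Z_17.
Using Fermat: (-6)^{16} ≡ 1 mod 17. 28 ≡ 12 mod 16. So (-6)^{28} ≡ (-6)^{12} ≡ 13 mod 17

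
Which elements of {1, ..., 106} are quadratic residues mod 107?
Quadratic residues modulo 107: {1, 3, 4, 9, 10, 11, 12, 13, 14, 16, 19, 23, 25, 27, 29, 30, 33, 34, 35, 36, 37, 39, 40, 41, 42, 44, 47, 48, 49, 52, 53, 56, 57, 61, 62, 64, 69, 75, 76, 79, 81, 83, 85, 86, 87, 89, 90, 92, 99, 100, 101, 102, 105}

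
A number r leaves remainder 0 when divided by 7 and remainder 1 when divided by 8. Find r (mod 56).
M = 7 × 8 = 56. M₁ = 8, y₁ ≡ 1 (mod 7). M₂ = 7, y₂ ≡ 7 (mod 8). r = 0×8×1 + 1×7×7 ≡ 49 (mod 56)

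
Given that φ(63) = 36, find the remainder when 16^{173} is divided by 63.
By Euler: 16^{36} ≡ 1 (mod 63) since gcd(16, 63) = 1. 173 = 4×36 + 29. So 16^{173} ≡ 16^{29} ≡ 4 (mod 63)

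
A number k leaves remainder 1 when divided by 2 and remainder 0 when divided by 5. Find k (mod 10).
M = 2 × 5 = 10. M₁ = 5, y₁ ≡ 1 (mod 2). M₂ = 2, y₂ ≡ 3 (mod 5). k = 1×5×1 + 0×2×3 ≡ 5 (mod 10)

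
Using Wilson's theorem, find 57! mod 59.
(58)! = (57)! × (58) ≡ -1 (mod 59). So (57)! ≡ -1 × (58)^(-1) ≡ (-1)×(-1) = 1 (mod 59)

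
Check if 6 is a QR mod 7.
By Euler's criterion: 6^{3} ≡ 6 mod 7. Since this equals -1 (≡ 6), 6 is not a QR.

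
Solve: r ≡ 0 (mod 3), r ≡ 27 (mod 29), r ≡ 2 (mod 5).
M = 3 × 29 × 5 = 435. M₁ = 145, y₁ ≡ 1 (mod 3). M₂ = 15, y₂ ≡ 2 (mod 29). M₃ = 87, y₃ ≡ 3 (mod 5). r = 0×145×1 + 27×15×2 + 2×87×3 ≡ 27 (mod 435)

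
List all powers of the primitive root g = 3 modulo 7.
3^1, 3^2, ..., 3^{6} mod 7: [3, 2, 6, 4, 5, 1]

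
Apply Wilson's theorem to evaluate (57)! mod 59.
(58)! = (57)! × (58) ≡ -1 mod 59. So (57)! ≡ -1 × (58)^(-1) ≡ (-1)×(-1) = 1 mod 59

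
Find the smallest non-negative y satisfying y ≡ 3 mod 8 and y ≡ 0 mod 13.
M = 8 × 13 = 104. M₁ = 13, y₁ ≡ 5 mod 8. M₂ = 8, y₂ ≡ 5 mod 13. y = 3×13×5 + 0×8×5 ≡ 91 mod 104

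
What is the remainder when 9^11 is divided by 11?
Using Fermat: 9^{10} ≡ 1 mod 11. 11 ≡ 1 mod 10. So 9^{11} ≡ 9^{1} ≡ 9 mod 11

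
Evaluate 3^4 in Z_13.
3^{4} = 81 ≡ 3 (mod 13)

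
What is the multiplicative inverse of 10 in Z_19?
Since 19 is prime, by Fermat 10^(-1) ≡ 10^{17} ≡ 2 (mod 19). Verify: 10 × 2 = 20 ≡ 1 (mod 19)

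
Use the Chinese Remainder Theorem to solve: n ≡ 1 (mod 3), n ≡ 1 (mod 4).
M = 3 × 4 = 12. M₁ = 4, y₁ ≡ 1 (mod 3). M₂ = 3, y₂ ≡ 3 (mod 4). n = 1×4×1 + 1×3×3 ≡ 1 (mod 12)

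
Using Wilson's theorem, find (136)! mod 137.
By Wilson's theorem, (136)! ≡ -1 ≡ 136 mod 137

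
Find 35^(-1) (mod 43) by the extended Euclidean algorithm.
Extended GCD: 35(16) + 43(-13) = 1. So 35^(-1) ≡ 16 (mod 43). Verify: 35 × 16 = 560 ≡ 1 (mod 43)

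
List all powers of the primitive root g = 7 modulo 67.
7^1, 7^2, ..., 7^{66} mod 67: [7, 49, 8, 56, 57, 64, 46, 54, 43, 33, 30, 9, 63, 39, 5, 35, 44, 40, 12, 17, 52, 29, 2, 14, 31, 16, 45, 47, 61, 25, 41, 19, 66, 60, 18, 59, 11, 10, 3, 21, 13, 24, 34, 37, 58, 4, 28, 62, 32, 23, 27, 55, 50, 15, 38, 65, 53, 36, 51, 22, 20, 6, 42, 26, 48, 1]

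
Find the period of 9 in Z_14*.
Powers of 9 mod 14: 9^1≡9, 9^2≡11, 9^3≡1. So the order of 9 is 3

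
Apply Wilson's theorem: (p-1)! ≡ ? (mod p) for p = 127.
By Wilson's theorem, (126)! ≡ -1 ≡ 126 (mod 127)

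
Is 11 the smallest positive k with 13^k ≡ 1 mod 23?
Powers of 13 mod 23: 13^1≡13, 13^2≡8, 13^3≡12, 13^4≡18, 13^5≡4, 13^6≡6, 13^7≡9, 13^8≡2, 13^9≡3, 13^10≡16, 13^11≡1. First k with 13^k≡1 is k=11. Yes, ord_23(13) = 11.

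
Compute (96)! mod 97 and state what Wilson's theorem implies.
(96)! mod 97 = 96. Since this equals -1 (mod 97), Wilson confirms 97 is prime.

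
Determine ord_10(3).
Powers of 3 mod 10: 3^1≡3, 3^2≡9, 3^3≡7, 3^4≡1. So the order of 3 is 4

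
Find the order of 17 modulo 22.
Powers of 17 mod 22: 17^1≡17, 17^2≡3, 17^3≡7, 17^4≡9, 17^5≡21, 17^6≡5, 17^7≡19, 17^8≡15, 17^9≡13, 17^10≡1. So the order of 17 is 10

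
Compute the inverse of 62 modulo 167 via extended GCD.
Extended GCD: 62(-35) + 167(13) = 1. So 62^(-1) ≡ -35 ≡ 132 (mod 167). Verify: 62 × 132 = 8184 ≡ 1 (mod 167)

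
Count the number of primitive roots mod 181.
Number of primitive roots mod 181 = φ(p-1) = φ(180) = 48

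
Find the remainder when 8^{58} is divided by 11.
By Fermat: 8^{10} ≡ 1 mod 11. 58 = 5×10 + 8. So 8^{58} ≡ 8^{8} ≡ 5 mod 11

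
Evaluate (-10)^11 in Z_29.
By repeated squaring (mod 29): (-10)^{1}≡19, (-10)^{2}≡13, (-10)^{4}≡24, (-10)^{8}≡25. Then (-10)^{11} = (-10)^{8+2+1} ≡ 25 × 13 × 19 ≡ 27 (mod 29)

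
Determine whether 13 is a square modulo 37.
By Euler's criterion: 13^{18} ≡ 36 mod 37. Since this equals -1 (≡ 36), 13 is not a QR.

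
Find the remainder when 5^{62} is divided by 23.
By Fermat: 5^{22} ≡ 1 (mod 23). 62 = 2×22 + 18. So 5^{62} ≡ 5^{18} ≡ 6 (mod 23)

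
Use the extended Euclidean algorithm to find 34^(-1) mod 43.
Extended GCD: 34(19) + 43(-15) = 1. So 34^(-1) ≡ 19 (mod 43). Verify: 34 × 19 = 646 ≡ 1 (mod 43)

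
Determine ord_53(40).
Powers of 40 mod 53: 40^1≡40, 40^2≡10, 40^3≡29, 40^4≡47, 40^5≡25, 40^6≡46, 40^7≡38, 40^8≡36, 40^9≡9, 40^10≡42, 40^11≡37, 40^12≡49, 40^13≡52, 40^14≡13, 40^15≡43, 40^16≡24, 40^17≡6, 40^18≡28, 40^19≡7, 40^20≡15, 40^21≡17, 40^22≡44, 40^23≡11, 40^24≡16, 40^25≡4, 40^26≡1. ord_53(40) = 26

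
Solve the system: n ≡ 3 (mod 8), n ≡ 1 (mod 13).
M = 8 × 13 = 104. M₁ = 13, y₁ ≡ 5 (mod 8). M₂ = 8, y₂ ≡ 5 (mod 13). n = 3×13×5 + 1×8×5 ≡ 27 (mod 104)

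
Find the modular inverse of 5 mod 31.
Since 31 is prime, by Fermat 5^(-1) ≡ 5^{29} ≡ 25 (mod 31). Verify: 5 × 25 = 125 ≡ 1 (mod 31)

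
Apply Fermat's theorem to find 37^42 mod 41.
By Fermat: 37^{40} ≡ 1 mod 41. So 37^{42} = 37^{40} · 37^{2} ≡ 37^{2} ≡ 16 mod 41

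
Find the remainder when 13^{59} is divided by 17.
By Fermat: 13^{16} ≡ 1 mod 17. 59 = 3×16 + 11. So 13^{59} ≡ 13^{11} ≡ 4 mod 17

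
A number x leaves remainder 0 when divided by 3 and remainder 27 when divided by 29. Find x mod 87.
M = 3 × 29 = 87. M₁ = 29, y₁ ≡ 2 mod 3. M₂ = 3, y₂ ≡ 10 mod 29. x = 0×29×2 + 27×3×10 ≡ 27 mod 87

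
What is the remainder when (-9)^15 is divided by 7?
Using Fermat: (-9)^{6} ≡ 1 mod 7. 15 ≡ 3 mod 6. So (-9)^{15} ≡ (-9)^{3} ≡ 6 mod 7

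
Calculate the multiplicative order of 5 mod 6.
Powers of 5 mod 6: 5^1≡5, 5^2≡1. So the order of 5 is 2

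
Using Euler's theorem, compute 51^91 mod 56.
By Euler: 51^{24} ≡ 1 (mod 56) since gcd(51, 56) = 1. 91 = 3×24 + 19. So 51^{91} ≡ 51^{19} ≡ 51 (mod 56)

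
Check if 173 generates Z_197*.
173^{98} ≡ 1 (mod 197) and 98 < 196, so ord_197(173) = 98 ≠ 196 and 173 is not a primitive root.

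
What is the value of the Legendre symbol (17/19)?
(17/19) = 17^{9} mod 19 = 1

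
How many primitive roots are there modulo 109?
Number of primitive roots mod 109 = φ(p-1) = φ(108) = 36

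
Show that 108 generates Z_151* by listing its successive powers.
108^1, 108^2, ..., 108^{150} mod 151: [108, 37, 70, 10, 23, 68, 96, 100, 79, 76, 54, 94, 35, 5, 87, 34, 48, 50, 115, 38, 27, 47, 93, 78, 119, 17, 24, 25, 133, 19, 89, 99, 122, 39, 135, 84, 12, 88, 142, 85, 120, 125, 61, 95, 143, 42, 6, 44, 71, 118, 60, 138, 106, 123, 147, 21, 3, 22, 111, 59, 30, 69, 53, 137, 149, 86, 77, 11, 131, 105, 15, 110, 102, 144, 150, 43, 114, 81, 141, 128, 83, 55, 51, 72, 75, 97, 57, 116, 146, 64, 117, 103, 101, 36, 113, 124, 104, 58, 73, 32, 134, 127, 126, 18, 132, 62, 52, 29, 112, 16, 67, 139, 63, 9, 66, 31, 26, 90, 56, 8, 109, 145, 107, 80, 33, 91, 13, 45, 28, 4, 130, 148, 129, 40, 92, 121, 82, 98, 14, 2, 65, 74, 140, 20, 46, 136, 41, 49, 7, 1]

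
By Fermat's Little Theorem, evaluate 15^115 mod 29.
By Fermat: 15^{28} ≡ 1 mod 29. 115 = 4×28 + 3. So 15^{115} ≡ 15^{3} ≡ 11 mod 29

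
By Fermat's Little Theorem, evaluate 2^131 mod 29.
By Fermat: 2^{28} ≡ 1 mod 29. 131 = 4×28 + 19. So 2^{131} ≡ 2^{19} ≡ 26 mod 29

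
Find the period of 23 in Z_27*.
Powers of 23 mod 27: 23^1≡23, 23^2≡16, 23^3≡17, 23^4≡13, 23^5≡2, 23^6≡19, 23^7≡5, 23^8≡7, 23^9≡26, 23^10≡4, 23^11≡11, 23^12≡10, 23^13≡14, 23^14≡25, 23^15≡8, 23^16≡22, 23^17≡20, 23^18≡1. ord_27(23) = 18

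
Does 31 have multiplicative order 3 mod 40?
Powers of 31 mod 40: 31^1≡31, 31^2≡1. Already 31^2≡1, so the order is 2 < 3. No, the actual order is 2.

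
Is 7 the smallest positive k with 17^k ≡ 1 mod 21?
Powers of 17 mod 21: 17^1≡17, 17^2≡16, 17^3≡20, 17^4≡4, 17^5≡5, 17^6≡1. Already 17^6≡1, so the order is 6 < 7. No, the actual order is 6.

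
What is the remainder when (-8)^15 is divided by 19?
By repeated squaring mod 19: (-8)^{1}≡11, (-8)^{2}≡7, (-8)^{4}≡11, (-8)^{8}≡7. Then (-8)^{15} = (-8)^{8+4+2+1} ≡ 7 × 11 × 7 × 11 ≡ 1 mod 19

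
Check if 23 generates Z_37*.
23^{12} ≡ 1 mod 37 and 12 < 36, so ord_37(23) = 12 ≠ 36 and 23 is not a primitive root.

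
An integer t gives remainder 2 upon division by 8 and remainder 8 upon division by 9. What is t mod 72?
M = 8 × 9 = 72. M₁ = 9, y₁ ≡ 1 mod 8. M₂ = 8, y₂ ≡ 8 mod 9. t = 2×9×1 + 8×8×8 ≡ 26 mod 72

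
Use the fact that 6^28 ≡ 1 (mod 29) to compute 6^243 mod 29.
By Fermat: 6^{28} ≡ 1 (mod 29). 243 ≡ 19 (mod 28). So 6^{243} ≡ 6^{19} ≡ 4 (mod 29)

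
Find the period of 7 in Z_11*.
Powers of 7 mod 11: 7^1≡7, 7^2≡5, 7^3≡2, 7^4≡3, 7^5≡10, 7^6≡4, 7^7≡6, 7^8≡9, 7^9≡8, 7^10≡1. ord_11(7) = 10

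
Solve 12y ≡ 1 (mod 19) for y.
Since 19 is prime, by Fermat 12^(-1) ≡ 12^{17} ≡ 8 (mod 19). Verify: 12 × 8 = 96 ≡ 1 (mod 19)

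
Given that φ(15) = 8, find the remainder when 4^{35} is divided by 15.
By Euler: 4^{8} ≡ 1 mod 15 since gcd(4, 15) = 1. 35 = 4×8 + 3. So 4^{35} ≡ 4^{3} ≡ 4 mod 15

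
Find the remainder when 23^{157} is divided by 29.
By Fermat: 23^{28} ≡ 1 mod 29. 157 = 5×28 + 17. So 23^{157} ≡ 23^{17} ≡ 16 mod 29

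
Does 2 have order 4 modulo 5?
ord_5(2) divides 4. For each prime q|4: 2^{2}≡4, none ≡ 1. So 2 has order 4 and is a primitive root mod 5.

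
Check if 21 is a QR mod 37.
By Euler's criterion: 21^{18} ≡ 1 (mod 37). Since this equals 1, 21 is a QR.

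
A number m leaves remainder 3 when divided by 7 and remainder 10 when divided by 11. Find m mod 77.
M = 7 × 11 = 77. M₁ = 11, y₁ ≡ 2 mod 7. M₂ = 7, y₂ ≡ 8 mod 11. m = 3×11×2 + 10×7×8 ≡ 10 mod 77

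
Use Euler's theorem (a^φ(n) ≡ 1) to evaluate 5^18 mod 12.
By Euler: 5^{4} ≡ 1 (mod 12) since gcd(5, 12) = 1. 18 = 4×4 + 2. So 5^{18} ≡ 5^{2} ≡ 1 (mod 12)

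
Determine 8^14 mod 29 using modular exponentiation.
By repeated squaring mod 29: 8^{1}≡8, 8^{2}≡6, 8^{4}≡7, 8^{8}≡20. Then 8^{14} = 8^{8+4+2} ≡ 20 × 7 × 6 ≡ 28 mod 29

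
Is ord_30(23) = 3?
Powers of 23 mod 30: 23^1≡23, 23^2≡19, 23^3≡17, 23^4≡1. 23^3≡17≢1, so ord ≠ 3. No, the actual order is 4.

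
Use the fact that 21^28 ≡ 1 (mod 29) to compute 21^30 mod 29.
By Fermat: 21^{28} ≡ 1 (mod 29). So 21^{30} = 21^{28} · 21^{2} ≡ 21^{2} ≡ 6 (mod 29)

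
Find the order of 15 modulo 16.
Powers of 15 mod 16: 15^1≡15, 15^2≡1. Order = 2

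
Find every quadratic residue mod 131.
QRs mod 131: {1, 3, 4, 5, 7, 9, 11, 12, 13, 15, 16, 20, 21, 25, 27, 28, 33, 34, 35, 36, 38, 39, 41, 43, 44, 45, 46, 48, 49, 52, 53, 55, 58, 59, 60, 61, 62, 63, 64, 65, 74, 75, 77, 80, 81, 84, 89, 91, 94, 99, 100, 101, 102, 105, 107, 108, 109, 112, 113, 114, 117, 121, 123, 125, 129}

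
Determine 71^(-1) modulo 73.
Since 73 is prime, by Fermat 71^(-1) ≡ 71^{71} ≡ 36 (mod 73). Verify: 71 × 36 = 2556 ≡ 1 (mod 73)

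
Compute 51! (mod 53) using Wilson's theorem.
(52)! = (51)! × (52) ≡ -1 (mod 53). So (51)! ≡ -1 × (52)^(-1) ≡ (-1)×(-1) = 1 (mod 53)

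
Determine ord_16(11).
Powers of 11 mod 16: 11^1≡11, 11^2≡9, 11^3≡3, 11^4≡1. Order = 4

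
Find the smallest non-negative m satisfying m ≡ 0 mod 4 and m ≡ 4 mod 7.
M = 4 × 7 = 28. M₁ = 7, y₁ ≡ 3 mod 4. M₂ = 4, y₂ ≡ 2 mod 7. m = 0×7×3 + 4×4×2 ≡ 4 mod 28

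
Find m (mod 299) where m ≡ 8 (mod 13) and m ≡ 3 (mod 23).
M = 13 × 23 = 299. M₁ = 23, y₁ ≡ 4 (mod 13). M₂ = 13, y₂ ≡ 16 (mod 23). m = 8×23×4 + 3×13×16 ≡ 164 (mod 299)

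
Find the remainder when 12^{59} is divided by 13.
By Fermat: 12^{12} ≡ 1 (mod 13). 59 = 4×12 + 11. So 12^{59} ≡ 12^{11} ≡ 12 (mod 13)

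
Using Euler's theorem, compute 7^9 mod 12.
By Euler: 7^{4} ≡ 1 (mod 12) since gcd(7, 12) = 1. 9 = 2×4 + 1. So 7^{9} ≡ 7^{1} ≡ 7 (mod 12)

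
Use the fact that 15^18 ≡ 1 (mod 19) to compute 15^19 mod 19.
By Fermat: 15^{18} ≡ 1 (mod 19). So 15^{19} = 15^{18} · 15^{1} ≡ 15^{1} ≡ 15 (mod 19)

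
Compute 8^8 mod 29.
By repeated squaring (mod 29): 8^{1}≡8, 8^{2}≡6, 8^{4}≡7, 8^{8}≡20. So 8^{8} ≡ 20 (mod 29)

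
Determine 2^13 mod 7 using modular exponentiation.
Using Fermat: 2^{6} ≡ 1 mod 7. 13 ≡ 1 mod 6. So 2^{13} ≡ 2^{1} ≡ 2 mod 7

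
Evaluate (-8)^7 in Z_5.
Using Fermat: (-8)^{4} ≡ 1 mod 5. 7 ≡ 3 mod 4. So (-8)^{7} ≡ (-8)^{3} ≡ 3 mod 5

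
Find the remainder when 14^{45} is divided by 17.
By Fermat: 14^{16} ≡ 1 (mod 17). 45 = 2×16 + 13. So 14^{45} ≡ 14^{13} ≡ 5 (mod 17)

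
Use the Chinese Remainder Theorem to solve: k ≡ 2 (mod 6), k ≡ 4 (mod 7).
M = 6 × 7 = 42. M₁ = 7, y₁ ≡ 1 (mod 6). M₂ = 6, y₂ ≡ 6 (mod 7). k = 2×7×1 + 4×6×6 ≡ 32 (mod 42)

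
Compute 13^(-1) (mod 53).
Since 53 is prime, by Fermat 13^(-1) ≡ 13^{51} ≡ 49 (mod 53). Verify: 13 × 49 = 637 ≡ 1 (mod 53)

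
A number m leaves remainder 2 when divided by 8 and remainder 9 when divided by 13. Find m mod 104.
M = 8 × 13 = 104. M₁ = 13, y₁ ≡ 5 mod 8. M₂ = 8, y₂ ≡ 5 mod 13. m = 2×13×5 + 9×8×5 ≡ 74 mod 104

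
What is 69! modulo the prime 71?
(70)! = (69)! × (70) ≡ -1 mod 71. So (69)! ≡ -1 × (70)^(-1) ≡ (-1)×(-1) = 1 mod 71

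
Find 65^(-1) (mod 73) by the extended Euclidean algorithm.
Extended GCD: 65(9) + 73(-8) = 1. So 65^(-1) ≡ 9 (mod 73). Verify: 65 × 9 = 585 ≡ 1 (mod 73)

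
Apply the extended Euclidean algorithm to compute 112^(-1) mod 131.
Extended GCD: 112(62) + 131(-53) = 1. So 112^(-1) ≡ 62 mod 131. Verify: 112 × 62 = 6944 ≡ 1 mod 131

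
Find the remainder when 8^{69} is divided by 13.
By Fermat: 8^{12} ≡ 1 mod 13. 69 = 5×12 + 9. So 8^{69} ≡ 8^{9} ≡ 8 mod 13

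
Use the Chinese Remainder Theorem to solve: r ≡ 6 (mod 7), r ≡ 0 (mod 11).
M = 7 × 11 = 77. M₁ = 11, y₁ ≡ 2 (mod 7). M₂ = 7, y₂ ≡ 8 (mod 11). r = 6×11×2 + 0×7×8 ≡ 55 (mod 77)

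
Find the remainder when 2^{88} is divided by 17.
By Fermat: 2^{16} ≡ 1 mod 17. 88 = 5×16 + 8. So 2^{88} ≡ 2^{8} ≡ 1 mod 17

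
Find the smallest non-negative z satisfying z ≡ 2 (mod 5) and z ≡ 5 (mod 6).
M = 5 × 6 = 30. M₁ = 6, y₁ ≡ 1 (mod 5). M₂ = 5, y₂ ≡ 5 (mod 6). z = 2×6×1 + 5×5×5 ≡ 17 (mod 30)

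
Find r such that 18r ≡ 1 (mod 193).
Since 193 is prime, by Fermat 18^(-1) ≡ 18^{191} ≡ 118 (mod 193). Verify: 18 × 118 = 2124 ≡ 1 (mod 193)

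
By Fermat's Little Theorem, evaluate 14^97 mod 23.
By Fermat: 14^{22} ≡ 1 (mod 23). 97 = 4×22 + 9. So 14^{97} ≡ 14^{9} ≡ 21 (mod 23)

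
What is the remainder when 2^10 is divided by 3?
Using Fermat: 2^{2} ≡ 1 (mod 3). 10 ≡ 0 (mod 2). So 2^{10} ≡ 2^{0} ≡ 1 (mod 3)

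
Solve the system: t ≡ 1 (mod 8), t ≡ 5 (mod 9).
M = 8 × 9 = 72. M₁ = 9, y₁ ≡ 1 (mod 8). M₂ = 8, y₂ ≡ 8 (mod 9). t = 1×9×1 + 5×8×8 ≡ 41 (mod 72)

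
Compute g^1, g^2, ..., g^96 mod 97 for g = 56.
56^1, 56^2, ..., 56^{96} mod 97: [56, 32, 46, 54, 17, 79, 59, 6, 45, 95, 82, 33, 5, 86, 63, 36, 76, 85, 7, 4, 30, 31, 87, 22, 68, 25, 42, 24, 83, 89, 37, 35, 20, 53, 58, 47, 13, 49, 28, 16, 23, 27, 57, 88, 78, 3, 71, 96, 41, 65, 51, 43, 80, 18, 38, 91, 52, 2, 15, 64, 92, 11, 34, 61, 21, 12, 90, 93, 67, 66, 10, 75, 29, 72, 55, 73, 14, 8, 60, 62, 77, 44, 39, 50, 84, 48, 69, 81, 74, 70, 40, 9, 19, 94, 26, 1]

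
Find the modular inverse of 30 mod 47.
Since 47 is prime, by Fermat 30^(-1) ≡ 30^{45} ≡ 11 (mod 47). Verify: 30 × 11 = 330 ≡ 1 (mod 47)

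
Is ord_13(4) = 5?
Powers of 4 mod 13: 4^1≡4, 4^2≡3, 4^3≡12, 4^4≡9, 4^5≡10, 4^6≡1. 4^5≡10≢1, so ord ≠ 5. No, the actual order is 6.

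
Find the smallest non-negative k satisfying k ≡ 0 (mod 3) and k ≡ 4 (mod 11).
M = 3 × 11 = 33. M₁ = 11, y₁ ≡ 2 (mod 3). M₂ = 3, y₂ ≡ 4 (mod 11). k = 0×11×2 + 4×3×4 ≡ 15 (mod 33)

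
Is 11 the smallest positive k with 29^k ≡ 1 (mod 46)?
Powers of 29 mod 46: 29^1≡29, 29^2≡13, 29^3≡9, 29^4≡31, 29^5≡25, 29^6≡35, 29^7≡3, 29^8≡41, 29^9≡39, 29^10≡27, 29^11≡1. First k with 29^k≡1 is k=11. Yes, ord_46(29) = 11.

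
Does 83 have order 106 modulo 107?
83^{53} ≡ 1 (mod 107) and 53 < 106, so ord_107(83) = 53 ≠ 106 and 83 is not a primitive root.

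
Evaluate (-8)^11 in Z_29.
By repeated squaring mod 29: (-8)^{1}≡21, (-8)^{2}≡6, (-8)^{4}≡7, (-8)^{8}≡20. Then (-8)^{11} = (-8)^{8+2+1} ≡ 20 × 6 × 21 ≡ 26 mod 29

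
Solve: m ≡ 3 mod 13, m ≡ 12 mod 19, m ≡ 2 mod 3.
M = 13 × 19 × 3 = 741. M₁ = 57, y₁ ≡ 8 mod 13. M₂ = 39, y₂ ≡ 1 mod 19. M₃ = 247, y₃ ≡ 1 mod 3. m = 3×57×8 + 12×39×1 + 2×247×1 ≡ 107 mod 741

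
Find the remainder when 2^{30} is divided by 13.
By Fermat: 2^{12} ≡ 1 (mod 13). 30 = 2×12 + 6. So 2^{30} ≡ 2^{6} ≡ 12 (mod 13)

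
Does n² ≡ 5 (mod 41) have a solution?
By Euler's criterion: 5^{20} ≡ 1 (mod 41). Since this equals 1, 5 is a QR.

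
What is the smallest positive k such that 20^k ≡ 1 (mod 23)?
Powers of 20 mod 23: 20^1≡20, 20^2≡9, 20^3≡19, 20^4≡12, 20^5≡10, 20^6≡16, 20^7≡21, 20^8≡6, 20^9≡5, 20^10≡8, 20^11≡22, 20^12≡3, 20^13≡14, 20^14≡4, 20^15≡11, 20^16≡13, 20^17≡7, 20^18≡2, 20^19≡17, 20^20≡18, 20^21≡15, 20^22≡1. So the order of 20 is 22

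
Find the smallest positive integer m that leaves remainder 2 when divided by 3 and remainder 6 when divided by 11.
M = 3 × 11 = 33. M₁ = 11, y₁ ≡ 2 (mod 3). M₂ = 3, y₂ ≡ 4 (mod 11). m = 2×11×2 + 6×3×4 ≡ 17 (mod 33)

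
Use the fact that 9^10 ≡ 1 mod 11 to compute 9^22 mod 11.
By Fermat: 9^{10} ≡ 1 mod 11. 22 = 2×10 + 2. So 9^{22} ≡ 9^{2} ≡ 4 mod 11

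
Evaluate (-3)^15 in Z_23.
By repeated squaring mod 23: (-3)^{1}≡20, (-3)^{2}≡9, (-3)^{4}≡12, (-3)^{8}≡6. Then (-3)^{15} = (-3)^{8+4+2+1} ≡ 6 × 12 × 9 × 20 ≡ 11 mod 23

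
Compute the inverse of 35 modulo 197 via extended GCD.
Extended GCD: 35(-45) + 197(8) = 1. So 35^(-1) ≡ -45 ≡ 152 (mod 197). Verify: 35 × 152 = 5320 ≡ 1 (mod 197)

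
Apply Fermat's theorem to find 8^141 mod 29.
By Fermat: 8^{28} ≡ 1 mod 29. 141 = 5×28 + 1. So 8^{141} ≡ 8^{1} ≡ 8 mod 29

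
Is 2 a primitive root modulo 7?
2^{3} ≡ 1 mod 7 and 3 < 6, so ord_7(2) = 3 ≠ 6 and 2 is not a primitive root.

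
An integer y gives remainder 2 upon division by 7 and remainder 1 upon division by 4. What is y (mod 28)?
M = 7 × 4 = 28. M₁ = 4, y₁ ≡ 2 (mod 7). M₂ = 7, y₂ ≡ 3 (mod 4). y = 2×4×2 + 1×7×3 ≡ 9 (mod 28)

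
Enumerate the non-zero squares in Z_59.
QRs mod 59: {1, 3, 4, 5, 7, 9, 12, 15, 16, 17, 19, 20, 21, 22, 25, 26, 27, 28, 29, 35, 36, 41, 45, 46, 48, 49, 51, 53, 57}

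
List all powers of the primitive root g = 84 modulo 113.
84^1, 84^2, ..., 84^{112} mod 113: [84, 50, 19, 14, 46, 22, 40, 83, 79, 82, 108, 32, 89, 18, 43, 109, 3, 26, 37, 57, 42, 25, 66, 7, 23, 11, 20, 98, 96, 41, 54, 16, 101, 9, 78, 111, 58, 13, 75, 85, 21, 69, 33, 60, 68, 62, 10, 49, 48, 77, 27, 8, 107, 61, 39, 112, 29, 63, 94, 99, 67, 91, 73, 30, 34, 31, 5, 81, 24, 95, 70, 4, 110, 87, 76, 56, 71, 88, 47, 106, 90, 102, 93, 15, 17, 72, 59, 97, 12, 104, 35, 2, 55, 100, 38, 28, 92, 44, 80, 53, 45, 51, 103, 64, 65, 36, 86, 105, 6, 52, 74, 1]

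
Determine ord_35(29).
Powers of 29 mod 35: 29^1≡29, 29^2≡1. Order = 2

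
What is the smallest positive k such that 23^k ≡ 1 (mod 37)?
Powers of 23 mod 37: 23^1≡23, 23^2≡11, 23^3≡31, 23^4≡10, 23^5≡8, 23^6≡36, 23^7≡14, 23^8≡26, 23^9≡6, 23^10≡27, 23^11≡29, 23^12≡1. So the order of 23 is 12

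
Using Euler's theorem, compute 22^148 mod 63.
By Euler: 22^{36} ≡ 1 (mod 63) since gcd(22, 63) = 1. 148 = 4×36 + 4. So 22^{148} ≡ 22^{4} ≡ 22 (mod 63)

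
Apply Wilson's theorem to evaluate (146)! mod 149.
(148)! = (146)! × (147) × (148) ≡ -1 (mod 149). So (146)! ≡ -1 × [(148)(147)]^(-1) ≡ 74 (mod 149)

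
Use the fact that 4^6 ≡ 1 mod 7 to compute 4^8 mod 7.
By Fermat: 4^{6} ≡ 1 mod 7. So 4^{8} = 4^{6} · 4^{2} ≡ 4^{2} ≡ 2 mod 7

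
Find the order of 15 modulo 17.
Powers of 15 mod 17: 15^1≡15, 15^2≡4, 15^3≡9, 15^4≡16, 15^5≡2, 15^6≡13, 15^7≡8, 15^8≡1. ord_17(15) = 8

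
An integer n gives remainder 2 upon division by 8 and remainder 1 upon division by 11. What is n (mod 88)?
M = 8 × 11 = 88. M₁ = 11, y₁ ≡ 3 (mod 8). M₂ = 8, y₂ ≡ 7 (mod 11). n = 2×11×3 + 1×8×7 ≡ 34 (mod 88)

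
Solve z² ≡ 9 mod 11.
The square roots of 9 mod 11 are 3 and 8. Verify: 3² = 9 ≡ 9 mod 11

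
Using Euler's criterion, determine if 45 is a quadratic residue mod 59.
By Euler's criterion: 45^{29} ≡ 1 mod 59. Since this equals 1, 45 is a QR.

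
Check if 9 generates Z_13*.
9^{3} ≡ 1 mod 13 and 3 < 12, so ord_13(9) = 3 ≠ 12 and 9 is not a primitive root.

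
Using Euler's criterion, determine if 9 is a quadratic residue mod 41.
By Euler's criterion: 9^{20} ≡ 1 (mod 41). Since this equals 1, 9 is a QR.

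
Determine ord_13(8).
Powers of 8 mod 13: 8^1≡8, 8^2≡12, 8^3≡5, 8^4≡1. So the order of 8 is 4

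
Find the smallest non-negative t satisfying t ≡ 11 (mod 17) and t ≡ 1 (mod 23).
M = 17 × 23 = 391. M₁ = 23, y₁ ≡ 3 (mod 17). M₂ = 17, y₂ ≡ 19 (mod 23). t = 11×23×3 + 1×17×19 ≡ 300 (mod 391)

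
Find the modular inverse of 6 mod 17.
Since 17 is prime, by Fermat 6^(-1) ≡ 6^{15} ≡ 3 (mod 17). Verify: 6 × 3 = 18 ≡ 1 (mod 17)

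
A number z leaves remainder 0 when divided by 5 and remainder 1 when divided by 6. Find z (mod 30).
M = 5 × 6 = 30. M₁ = 6, y₁ ≡ 1 (mod 5). M₂ = 5, y₂ ≡ 5 (mod 6). z = 0×6×1 + 1×5×5 ≡ 25 (mod 30)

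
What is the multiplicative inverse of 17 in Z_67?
Since 67 is prime, by Fermat 17^(-1) ≡ 17^{65} ≡ 4 (mod 67). Verify: 17 × 4 = 68 ≡ 1 (mod 67)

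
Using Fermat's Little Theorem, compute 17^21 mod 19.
By Fermat: 17^{18} ≡ 1 mod 19. So 17^{21} = 17^{18} · 17^{3} ≡ 17^{3} ≡ 11 mod 19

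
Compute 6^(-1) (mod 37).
Since 37 is prime, by Fermat 6^(-1) ≡ 6^{35} ≡ 31 (mod 37). Verify: 6 × 31 = 186 ≡ 1 (mod 37)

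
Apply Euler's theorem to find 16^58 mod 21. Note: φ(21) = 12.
By Euler: 16^{12} ≡ 1 mod 21 since gcd(16, 21) = 1. 58 = 4×12 + 10. So 16^{58} ≡ 16^{10} ≡ 16 mod 21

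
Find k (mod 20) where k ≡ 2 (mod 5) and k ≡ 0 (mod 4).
M = 5 × 4 = 20. M₁ = 4, y₁ ≡ 4 (mod 5). M₂ = 5, y₂ ≡ 1 (mod 4). k = 2×4×4 + 0×5×1 ≡ 12 (mod 20)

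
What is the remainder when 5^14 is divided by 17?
By repeated squaring (mod 17): 5^{1}≡5, 5^{2}≡8, 5^{4}≡13, 5^{8}≡16. Then 5^{14} = 5^{8+4+2} ≡ 16 × 13 × 8 ≡ 15 (mod 17)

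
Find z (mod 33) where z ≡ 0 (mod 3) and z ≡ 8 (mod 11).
M = 3 × 11 = 33. M₁ = 11, y₁ ≡ 2 (mod 3). M₂ = 3, y₂ ≡ 4 (mod 11). z = 0×11×2 + 8×3×4 ≡ 30 (mod 33)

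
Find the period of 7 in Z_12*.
Powers of 7 mod 12: 7^1≡7, 7^2≡1. ord_12(7) = 2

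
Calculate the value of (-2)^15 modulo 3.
Using Fermat: (-2)^{2} ≡ 1 mod 3. 15 ≡ 1 mod 2. So (-2)^{15} ≡ (-2)^{1} ≡ 1 mod 3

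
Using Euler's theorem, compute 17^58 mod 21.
By Euler: 17^{12} ≡ 1 (mod 21) since gcd(17, 21) = 1. 58 = 4×12 + 10. So 17^{58} ≡ 17^{10} ≡ 4 (mod 21)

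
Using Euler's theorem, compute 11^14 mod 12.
By Euler: 11^{4} ≡ 1 mod 12 since gcd(11, 12) = 1. 14 = 3×4 + 2. So 11^{14} ≡ 11^{2} ≡ 1 mod 12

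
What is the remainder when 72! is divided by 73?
By Wilson's theorem, (72)! ≡ -1 ≡ 72 mod 73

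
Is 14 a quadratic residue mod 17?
By Euler's criterion: 14^{8} ≡ 16 (mod 17). Since this equals -1 (≡ 16), 14 is not a QR.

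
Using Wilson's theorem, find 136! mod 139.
(138)! = (136)! × (137) × (138) ≡ -1 mod 139. So (136)! ≡ -1 × [(138)(137)]^(-1) ≡ 69 mod 139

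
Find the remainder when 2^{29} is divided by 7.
By Fermat: 2^{6} ≡ 1 mod 7. 29 = 4×6 + 5. So 2^{29} ≡ 2^{5} ≡ 4 mod 7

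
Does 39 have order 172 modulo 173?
ord_173(39) divides 172. For each prime q|172: 39^{86}≡172, 39^{4}≡85, none ≡ 1. So 39 has order 172 and is a primitive root mod 173.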